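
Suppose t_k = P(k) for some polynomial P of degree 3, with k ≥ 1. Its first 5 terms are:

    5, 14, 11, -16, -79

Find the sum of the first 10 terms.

-3505

1st diffs: 9, -3, -27, -63.
2nd diffs: -12, -24, -36.
3rd diffs: -12, -12 (constant).
Newton forward-difference form: t_k = 5 + 9·C(k-1,1) + (-12)·C(k-1,2) + (-12)·C(k-1,3).
Continuing: …, -190, -361, -604, -931, …, t_{10} = -1354.
Summing k = 1..10 (10 terms) gives -3505.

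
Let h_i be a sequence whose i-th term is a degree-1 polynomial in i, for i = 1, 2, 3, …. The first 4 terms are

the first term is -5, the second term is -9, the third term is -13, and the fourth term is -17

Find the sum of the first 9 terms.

-189

1st diffs: -4, -4, -4 (constant).
So h_i = -4i - 1.
Continuing: …, -21, -25, -29, -33, …, h_9 = -37.
Summing i = 1..9 (9 terms) gives -189.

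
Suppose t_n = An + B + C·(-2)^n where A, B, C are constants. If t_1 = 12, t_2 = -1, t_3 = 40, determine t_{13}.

24642

Plug in n = 1, 2, 3: A + B - 2C = 12; 2A + B + 4C = -1; 3A + B - 8C = 40.
Subtracting the first from the second: A + 6C = -13.
Subtracting the second from the third: A - 12C = 41.
Solving: C = -3, A = 5, then B = 1.
Therefore t_{13} = 65 + 1 + (-3)·(-8192) = 24642.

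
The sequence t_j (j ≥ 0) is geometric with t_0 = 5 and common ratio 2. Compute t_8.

t_j = 5·2^(j-0).
t_8 = 5·2^8 = 1280.

1280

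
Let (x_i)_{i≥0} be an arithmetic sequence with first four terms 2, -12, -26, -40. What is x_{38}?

-530

Common difference d = -14.
x_i = 2 + (i - 0)·(-14).
x_{38} = 2 + 38·(-14) = -530.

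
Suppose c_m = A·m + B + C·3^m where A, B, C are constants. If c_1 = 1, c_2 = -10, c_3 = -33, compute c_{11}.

At m = 1, 2, 3: A + B + 3C = 1; 2A + B + 9C = -10; 3A + B + 27C = -33.
Subtracting the first from the second: A + 6C = -11.
Subtracting the second from the third: A + 18C = -23.
Solving: C = -1, A = -5, then B = 9.
Therefore c_{11} = -55 + 9 + (-1)·177147 = -177193.

-177193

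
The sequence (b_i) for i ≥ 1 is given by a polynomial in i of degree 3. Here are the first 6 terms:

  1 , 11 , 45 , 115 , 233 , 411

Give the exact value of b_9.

1425

1st diffs: 10, 34, 70, 118, 178.
2nd diffs: 24, 36, 48, 60.
3rd diffs: 12, 12, 12 (constant).
Newton forward-difference form: b_i = 1 + 10·C(i-1,1) + 24·C(i-1,2) + 12·C(i-1,3).
At i = 9: i-1 = 8, so b_9 = 1 + 80 + 672 + 672 = 1425.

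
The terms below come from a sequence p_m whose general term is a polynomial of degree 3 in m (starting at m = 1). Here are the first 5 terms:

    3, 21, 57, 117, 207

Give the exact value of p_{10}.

1st diffs: 18, 36, 60, 90.
2nd diffs: 18, 24, 30.
3rd diffs: 6, 6 (constant).
So p_m = m^3 + 3m^2 + 2m - 3.
Evaluating at m = 10 gives p_{10} = 1317.

1317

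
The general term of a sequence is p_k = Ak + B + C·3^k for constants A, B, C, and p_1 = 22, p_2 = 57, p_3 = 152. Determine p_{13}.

7971682

Write the equations: A + B + 3C = 22; 2A + B + 9C = 57; 3A + B + 27C = 152.
Subtracting the first from the second: A + 6C = 35.
Subtracting the second from the third: A + 18C = 95.
Solving: C = 5, A = 5, then B = 2.
So p_k = 5·k + 2 + 5·3^k; at k=13 this is 7971682.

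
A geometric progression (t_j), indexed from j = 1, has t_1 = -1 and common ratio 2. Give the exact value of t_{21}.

-1048576

t_j = (-1)·2^(j-1).
t_{21} = (-1)·2^20 = -1048576.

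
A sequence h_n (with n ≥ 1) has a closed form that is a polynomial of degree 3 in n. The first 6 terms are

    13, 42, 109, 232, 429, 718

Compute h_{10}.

1st diffs: 29, 67, 123, 197, 289.
2nd diffs: 38, 56, 74, 92.
3rd diffs: 18, 18, 18 (constant).
Newton forward-difference form: h_n = 13 + 29·C(n-1,1) + 38·C(n-1,2) + 18·C(n-1,3).
At n = 10: n-1 = 9, so h_{10} = 13 + 261 + 1368 + 1512 = 3154.

3154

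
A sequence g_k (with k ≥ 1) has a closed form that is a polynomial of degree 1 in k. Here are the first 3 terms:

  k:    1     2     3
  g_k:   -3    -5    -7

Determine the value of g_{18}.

-37

1st diffs: -2, -2 (constant).
So g_k = -2k - 1.
Evaluating at k = 18 gives g_{18} = -37.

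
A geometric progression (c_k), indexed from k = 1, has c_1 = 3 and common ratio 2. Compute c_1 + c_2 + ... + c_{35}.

c_k = 3·2^(k-1).
S = 3·(2^35 - 1)/(2 - 1) = 3·(34359738368 - 1)/(1) = 103079215101.

103079215101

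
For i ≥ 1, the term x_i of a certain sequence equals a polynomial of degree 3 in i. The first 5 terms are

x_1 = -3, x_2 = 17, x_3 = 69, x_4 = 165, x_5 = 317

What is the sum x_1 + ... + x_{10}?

7230

1st diffs: 20, 52, 96, 152.
2nd diffs: 32, 44, 56.
3rd diffs: 12, 12 (constant).
Newton forward-difference form: x_i = -3 + 20·C(i-1,1) + 32·C(i-1,2) + 12·C(i-1,3).
Continuing: …, 537, 837, 1229, 1725, …, x_{10} = 2337.
Summing i = 1..10 (10 terms) gives 7230.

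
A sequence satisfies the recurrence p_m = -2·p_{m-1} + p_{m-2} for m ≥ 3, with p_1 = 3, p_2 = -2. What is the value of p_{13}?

44943

p_3 = 7; p_4 = -16; p_5 = 39; …; p_{10} = -3194; p_{11} = 7711; p_{12} = -18616; p_{13} = 44943.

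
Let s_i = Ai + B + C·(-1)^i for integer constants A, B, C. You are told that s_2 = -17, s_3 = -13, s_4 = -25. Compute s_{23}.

-93

At i = 2, 3, 4: 2A + B + C = -17; 3A + B - C = -13; 4A + B + C = -25.
Subtracting the first from the second: A - 2C = 4.
Subtracting the second from the third: A + 2C = -12.
Solving: C = -4, A = -4, then B = -5.
So s_i = -4·i + (-5) + (-4)·(-1)^i; at i=23 this is -93.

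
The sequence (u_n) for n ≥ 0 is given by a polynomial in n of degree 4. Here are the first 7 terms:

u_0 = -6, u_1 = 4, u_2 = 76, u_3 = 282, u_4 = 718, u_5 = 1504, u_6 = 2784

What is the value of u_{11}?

23314

1st diffs: 10, 72, 206, 436, 786, 1280.
2nd diffs: 62, 134, 230, 350, 494.
3rd diffs: 72, 96, 120, 144.
4th diffs: 24, 24, 24 (constant).
So u_n = n^4 + 6n^3 + 6n^2 - 3n - 6.
Evaluating at n = 11 gives u_{11} = 23314.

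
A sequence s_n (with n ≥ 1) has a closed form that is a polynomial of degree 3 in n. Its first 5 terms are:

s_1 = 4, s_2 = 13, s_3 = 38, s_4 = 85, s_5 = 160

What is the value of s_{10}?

1165

1st diffs: 9, 25, 47, 75.
2nd diffs: 16, 22, 28.
3rd diffs: 6, 6 (constant).
Newton forward-difference form: s_n = 4 + 9·C(n-1,1) + 16·C(n-1,2) + 6·C(n-1,3).
At n = 10: n-1 = 9, so s_{10} = 4 + 81 + 576 + 504 = 1165.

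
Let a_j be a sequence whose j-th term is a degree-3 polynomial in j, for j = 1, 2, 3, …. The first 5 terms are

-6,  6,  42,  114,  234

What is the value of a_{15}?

1st diffs: 12, 36, 72, 120.
2nd diffs: 24, 36, 48.
3rd diffs: 12, 12 (constant).
Newton forward-difference form: a_j = -6 + 12·C(j-1,1) + 24·C(j-1,2) + 12·C(j-1,3).
At j = 15: j-1 = 14, so a_{15} = -6 + 168 + 2184 + 4368 = 6714.

6714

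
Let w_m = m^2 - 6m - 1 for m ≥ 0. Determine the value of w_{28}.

615

w_{28} = 1·28^2 - 6·28 - 1 = 615.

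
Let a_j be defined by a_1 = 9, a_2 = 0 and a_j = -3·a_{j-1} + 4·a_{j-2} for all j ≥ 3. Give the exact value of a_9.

Step forward from the initial values:
a_3 = 36; a_4 = -108; a_5 = 468; a_6 = -1836; a_7 = 7380; a_8 = -29484; a_9 = 117972.
(Characteristic roots are 1 and -4.)

117972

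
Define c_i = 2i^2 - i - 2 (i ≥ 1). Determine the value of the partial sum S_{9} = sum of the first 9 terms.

Over i = 1..9: Σi = 45, Σi² = 285.
Total = (2)·285 + (-1)·45 + (-2)·9 = 507.

507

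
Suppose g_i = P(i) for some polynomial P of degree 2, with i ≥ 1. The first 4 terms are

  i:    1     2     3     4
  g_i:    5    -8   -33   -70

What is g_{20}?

1st diffs: -13, -25, -37.
2nd diffs: -12, -12 (constant).
Newton forward-difference form: g_i = 5 + (-13)·C(i-1,1) + (-12)·C(i-1,2).
At i = 20: i-1 = 19, so g_{20} = 5 - 247 - 2052 = -2294.

-2294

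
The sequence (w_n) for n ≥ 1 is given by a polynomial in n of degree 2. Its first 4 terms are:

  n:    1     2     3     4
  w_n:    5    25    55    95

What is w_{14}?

1045

1st diffs: 20, 30, 40.
2nd diffs: 10, 10 (constant).
Newton forward-difference form: w_n = 5 + 20·C(n-1,1) + 10·C(n-1,2).
At n = 14: n-1 = 13, so w_{14} = 5 + 260 + 780 = 1045.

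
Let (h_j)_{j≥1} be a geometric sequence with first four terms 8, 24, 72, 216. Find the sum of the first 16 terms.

172186880

Common ratio r = 3.
h_j = 8·3^(j-1).
S = 8·(3^16 - 1)/(3 - 1) = 8·(43046721 - 1)/(2) = 172186880.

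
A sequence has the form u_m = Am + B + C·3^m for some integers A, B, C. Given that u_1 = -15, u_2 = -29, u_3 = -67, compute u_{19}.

Plug in m = 1, 2, 3: A + B + 3C = -15; 2A + B + 9C = -29; 3A + B + 27C = -67.
Subtracting the first from the second: A + 6C = -14.
Subtracting the second from the third: A + 18C = -38.
Solving: C = -2, A = -2, then B = -7.
Hence u_{19} = -2·19 + (-7) + (-2)·1162261467 = -2324522979.

-2324522979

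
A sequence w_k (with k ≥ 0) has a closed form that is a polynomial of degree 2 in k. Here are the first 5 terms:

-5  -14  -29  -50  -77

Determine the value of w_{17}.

1st diffs: -9, -15, -21, -27.
2nd diffs: -6, -6, -6 (constant).
Newton forward-difference form: w_k = -5 + (-9)·C(k,1) + (-6)·C(k,2).
At k = 17: k = 17, so w_{17} = -5 - 153 - 816 = -974.

-974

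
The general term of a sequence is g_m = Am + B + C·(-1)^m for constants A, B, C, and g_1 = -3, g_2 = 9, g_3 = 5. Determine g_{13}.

Write the equations: A + B - C = -3; 2A + B + C = 9; 3A + B - C = 5.
Subtracting the first from the second: A + 2C = 12.
Subtracting the second from the third: A - 2C = -4.
Solving: C = 4, A = 4, then B = -3.
Therefore g_{13} = 52 + (-3) + 4·(-1) = 45.

45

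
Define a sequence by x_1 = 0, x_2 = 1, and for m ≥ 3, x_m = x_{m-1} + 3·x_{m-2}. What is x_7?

Compute successive terms:
x_3 = 1; x_4 = 4; x_5 = 7; x_6 = 19; x_7 = 40.

40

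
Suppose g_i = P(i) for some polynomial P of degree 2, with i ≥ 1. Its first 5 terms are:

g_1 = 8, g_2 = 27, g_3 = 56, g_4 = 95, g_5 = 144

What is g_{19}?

1880

1st diffs: 19, 29, 39, 49.
2nd diffs: 10, 10, 10 (constant).
Newton forward-difference form: g_i = 8 + 19·C(i-1,1) + 10·C(i-1,2).
At i = 19: i-1 = 18, so g_{19} = 8 + 342 + 1530 = 1880.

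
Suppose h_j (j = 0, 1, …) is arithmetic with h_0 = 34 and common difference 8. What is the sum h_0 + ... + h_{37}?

6916

h_j = 34 + (j - 0)·8.
h_{37} = 330; S = 38·(34 + 330)/2 = 6916.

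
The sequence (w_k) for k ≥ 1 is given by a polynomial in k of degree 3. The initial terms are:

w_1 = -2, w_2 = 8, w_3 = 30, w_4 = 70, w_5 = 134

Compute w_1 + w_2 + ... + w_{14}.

11256

1st diffs: 10, 22, 40, 64.
2nd diffs: 12, 18, 24.
3rd diffs: 6, 6 (constant).
Newton forward-difference form: w_k = -2 + 10·C(k-1,1) + 12·C(k-1,2) + 6·C(k-1,3).
Continuing: …, 228, 358, 530, 750, …, w_{14} = 2780.
Summing k = 1..14 (14 terms) gives 11256.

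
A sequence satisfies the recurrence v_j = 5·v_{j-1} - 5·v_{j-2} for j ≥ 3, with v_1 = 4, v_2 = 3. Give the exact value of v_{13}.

Applying the relation repeatedly:
v_3 = -5  v_4 = -40  v_5 = -175  …  v_{10} = -120000  v_{11} = -434375  v_{12} = -1571875  v_{13} = -5687500.

-5687500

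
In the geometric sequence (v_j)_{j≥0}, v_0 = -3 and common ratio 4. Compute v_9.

-786432

v_j = (-3)·4^(j-0).
v_9 = (-3)·4^9 = -786432.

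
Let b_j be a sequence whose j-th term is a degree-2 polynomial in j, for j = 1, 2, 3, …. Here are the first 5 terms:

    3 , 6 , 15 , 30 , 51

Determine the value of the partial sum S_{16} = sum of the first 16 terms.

1st diffs: 3, 9, 15, 21.
2nd diffs: 6, 6, 6 (constant).
So b_j = 3j^2 - 6j + 6.
Continuing: …, 78, 111, 150, 195, …, b_{16} = 678.
Summing j = 1..16 (16 terms) gives 3768.

3768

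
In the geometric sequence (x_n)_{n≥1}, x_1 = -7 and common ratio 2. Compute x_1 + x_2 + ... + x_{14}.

x_n = (-7)·2^(n-1).
S = (-7)·(2^14 - 1)/(2 - 1) = (-7)·(16384 - 1)/(1) = -114681.

-114681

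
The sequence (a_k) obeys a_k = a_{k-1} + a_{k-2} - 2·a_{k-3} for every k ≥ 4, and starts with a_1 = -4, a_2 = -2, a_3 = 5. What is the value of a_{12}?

-99

a_4 = 11; a_5 = 20; a_6 = 21; a_7 = 19; a_8 = 0; a_9 = -23; a_{10} = -61; a_{11} = -84; a_{12} = -99.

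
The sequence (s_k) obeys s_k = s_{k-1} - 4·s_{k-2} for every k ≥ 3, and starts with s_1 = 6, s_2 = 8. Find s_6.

s_3 = -16  s_4 = -48  s_5 = 16  s_6 = 208.

208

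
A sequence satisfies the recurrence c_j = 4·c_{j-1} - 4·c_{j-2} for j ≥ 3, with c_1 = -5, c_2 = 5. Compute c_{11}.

71680

Compute successive terms:
c_3 = 40  c_4 = 140  c_5 = 400  c_6 = 1040  c_7 = 2560  c_8 = 6080  c_9 = 14080  c_{10} = 32000  c_{11} = 71680.
(Characteristic roots are 2 and 2.)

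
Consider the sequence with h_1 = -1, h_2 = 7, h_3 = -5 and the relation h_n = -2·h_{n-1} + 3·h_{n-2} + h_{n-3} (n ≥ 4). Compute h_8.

1827

Applying the relation repeatedly:
h_4 = 30; h_5 = -68; h_6 = 221; h_7 = -616; h_8 = 1827.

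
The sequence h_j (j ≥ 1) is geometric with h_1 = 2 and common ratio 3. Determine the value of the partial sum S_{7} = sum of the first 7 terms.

h_j = 2·3^(j-1).
S = 2·(3^7 - 1)/(3 - 1) = 2·(2187 - 1)/(2) = 2186.

2186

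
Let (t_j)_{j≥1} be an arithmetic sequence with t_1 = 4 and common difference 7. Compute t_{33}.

228

t_j = 4 + (j - 1)·7.
t_{33} = 4 + 32·7 = 228.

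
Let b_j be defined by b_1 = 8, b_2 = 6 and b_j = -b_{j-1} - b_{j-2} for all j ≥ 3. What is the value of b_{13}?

Iterate the recurrence:
b_3 = -14; b_4 = 8; b_5 = 6; …; b_{10} = 8; b_{11} = 6; b_{12} = -14; b_{13} = 8.

8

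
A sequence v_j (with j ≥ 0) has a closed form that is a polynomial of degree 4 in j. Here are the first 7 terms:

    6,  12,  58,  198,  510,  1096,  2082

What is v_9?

9060

1st diffs: 6, 46, 140, 312, 586, 986.
2nd diffs: 40, 94, 172, 274, 400.
3rd diffs: 54, 78, 102, 126.
4th diffs: 24, 24, 24 (constant).
Newton forward-difference form: v_j = 6 + 6·C(j,1) + 40·C(j,2) + 54·C(j,3) + 24·C(j,4).
At j = 9: j = 9, so v_9 = 6 + 54 + 1440 + 4536 + 3024 = 9060.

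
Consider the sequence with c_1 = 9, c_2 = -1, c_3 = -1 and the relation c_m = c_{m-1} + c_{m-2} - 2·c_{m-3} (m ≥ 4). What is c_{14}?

-39

Step forward from the initial values:
c_4 = -20;  c_5 = -19;  c_6 = -37;  …;  c_{11} = 133;  c_{12} = 107;  c_{13} = 120;  c_{14} = -39.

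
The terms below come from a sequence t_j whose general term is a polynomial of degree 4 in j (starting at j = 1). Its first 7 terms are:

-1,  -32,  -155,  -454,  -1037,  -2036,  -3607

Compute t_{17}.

1st diffs: -31, -123, -299, -583, -999, -1571.
2nd diffs: -92, -176, -284, -416, -572.
3rd diffs: -84, -108, -132, -156.
4th diffs: -24, -24, -24 (constant).
Newton forward-difference form: t_j = -1 + (-31)·C(j-1,1) + (-92)·C(j-1,2) + (-84)·C(j-1,3) + (-24)·C(j-1,4).
At j = 17: j-1 = 16, so t_{17} = -1 - 496 - 11040 - 47040 - 43680 = -102257.

-102257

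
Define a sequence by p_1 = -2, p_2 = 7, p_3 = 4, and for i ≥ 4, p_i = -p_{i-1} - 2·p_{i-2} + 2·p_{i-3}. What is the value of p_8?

Applying the relation repeatedly:
p_4 = -22, p_5 = 28, p_6 = 24, p_7 = -124, p_8 = 132.

132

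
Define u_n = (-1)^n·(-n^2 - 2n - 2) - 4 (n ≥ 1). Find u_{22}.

-534

(-1)^22 = 1; -n^2 - 2n - 2 at n=22 is -530; so u_{22} = -534.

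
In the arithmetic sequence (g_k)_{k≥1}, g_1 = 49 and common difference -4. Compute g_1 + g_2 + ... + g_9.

297

g_k = 49 + (k - 1)·(-4).
g_9 = 17; S = 9·(49 + 17)/2 = 297.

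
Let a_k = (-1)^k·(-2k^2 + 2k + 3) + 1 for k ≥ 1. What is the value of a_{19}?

(-1)^19 = -1; -2k^2 + 2k + 3 at k=19 is -681; so a_{19} = 682.

682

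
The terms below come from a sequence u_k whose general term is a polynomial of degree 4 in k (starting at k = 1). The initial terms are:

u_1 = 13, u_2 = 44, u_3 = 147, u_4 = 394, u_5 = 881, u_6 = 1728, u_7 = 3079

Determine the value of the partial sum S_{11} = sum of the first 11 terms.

1st diffs: 31, 103, 247, 487, 847, 1351.
2nd diffs: 72, 144, 240, 360, 504.
3rd diffs: 72, 96, 120, 144.
4th diffs: 24, 24, 24 (constant).
Newton forward-difference form: u_k = 13 + 31·C(k-1,1) + 72·C(k-1,2) + 72·C(k-1,3) + 24·C(k-1,4).
Continuing: 5102, 7989, 11956, 17243.
Summing k = 1..11 (11 terms) gives 48576.

48576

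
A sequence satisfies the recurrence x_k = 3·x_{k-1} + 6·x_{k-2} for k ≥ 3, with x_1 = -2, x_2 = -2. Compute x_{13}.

Step forward from the initial values:
x_3 = -18, x_4 = -66, x_5 = -306, …, x_{10} = -482274, x_{11} = -2108754, x_{12} = -9219906, x_{13} = -40312242.

-40312242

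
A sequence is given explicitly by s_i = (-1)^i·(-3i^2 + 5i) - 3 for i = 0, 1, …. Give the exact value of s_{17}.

779

(-1)^17 = -1; -3i^2 + 5i at i=17 is -782; so s_{17} = 779.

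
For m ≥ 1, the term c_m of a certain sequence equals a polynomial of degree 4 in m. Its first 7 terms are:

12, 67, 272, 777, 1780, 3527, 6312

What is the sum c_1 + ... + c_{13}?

1st diffs: 55, 205, 505, 1003, 1747, 2785.
2nd diffs: 150, 300, 498, 744, 1038.
3rd diffs: 150, 198, 246, 294.
4th diffs: 48, 48, 48 (constant).
So c_m = 2m^4 + 5m^3 - 5m^2 + 5m + 5.
Continuing: …, 10477, 16412, 24555, 35392, …, c_{13} = 67332.
Summing m = 1..13 (13 terms) gives 216372.

216372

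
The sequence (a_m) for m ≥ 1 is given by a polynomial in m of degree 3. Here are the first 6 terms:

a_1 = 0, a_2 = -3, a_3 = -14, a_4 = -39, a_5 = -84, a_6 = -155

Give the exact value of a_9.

-584

1st diffs: -3, -11, -25, -45, -71.
2nd diffs: -8, -14, -20, -26.
3rd diffs: -6, -6, -6 (constant).
Newton forward-difference form: a_m = (-3)·C(m-1,1) + (-8)·C(m-1,2) + (-6)·C(m-1,3).
At m = 9: m-1 = 8, so a_9 = -24 - 224 - 336 = -584.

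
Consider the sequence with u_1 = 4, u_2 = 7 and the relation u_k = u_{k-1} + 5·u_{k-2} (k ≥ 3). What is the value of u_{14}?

1928287

Compute successive terms:
u_3 = 27, u_4 = 62, u_5 = 197, …, u_{11} = 89057, u_{12} = 247167, u_{13} = 692452, u_{14} = 1928287.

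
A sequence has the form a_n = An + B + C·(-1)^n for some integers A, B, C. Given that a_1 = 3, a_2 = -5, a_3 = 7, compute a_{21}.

Plug in n = 1, 2, 3: A + B - C = 3; 2A + B + C = -5; 3A + B - C = 7.
Subtracting the first from the second: A + 2C = -8.
Subtracting the second from the third: A - 2C = 12.
Solving: C = -5, A = 2, then B = -4.
Hence a_{21} = 2·21 + (-4) + (-5)·(-1) = 43.

43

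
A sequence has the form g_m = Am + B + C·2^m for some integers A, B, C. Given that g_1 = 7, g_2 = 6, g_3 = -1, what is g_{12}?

-12220

Write the equations: A + B + 2C = 7; 2A + B + 4C = 6; 3A + B + 8C = -1.
Subtracting the first from the second: A + 2C = -1.
Subtracting the second from the third: A + 4C = -7.
Solving: C = -3, A = 5, then B = 8.
Hence g_{12} = 5·12 + 8 + (-3)·4096 = -12220.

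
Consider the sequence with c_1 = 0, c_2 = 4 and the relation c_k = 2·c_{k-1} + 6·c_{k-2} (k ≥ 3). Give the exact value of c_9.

23552

Applying the relation repeatedly:
c_3 = 8, c_4 = 40, c_5 = 128, c_6 = 496, c_7 = 1760, c_8 = 6496, c_9 = 23552.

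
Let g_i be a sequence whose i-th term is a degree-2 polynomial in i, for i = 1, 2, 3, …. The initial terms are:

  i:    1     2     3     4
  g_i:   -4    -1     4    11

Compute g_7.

44

1st diffs: 3, 5, 7.
2nd diffs: 2, 2 (constant).
So g_i = i^2 - 5.
Evaluating at i = 7 gives g_7 = 44.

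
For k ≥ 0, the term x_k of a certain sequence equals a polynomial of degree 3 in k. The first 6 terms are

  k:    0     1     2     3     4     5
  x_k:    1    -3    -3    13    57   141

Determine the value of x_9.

1st diffs: -4, 0, 16, 44, 84.
2nd diffs: 4, 16, 28, 40.
3rd diffs: 12, 12, 12 (constant).
So x_k = 2k^3 - 4k^2 - 2k + 1.
Evaluating at k = 9 gives x_9 = 1117.

1117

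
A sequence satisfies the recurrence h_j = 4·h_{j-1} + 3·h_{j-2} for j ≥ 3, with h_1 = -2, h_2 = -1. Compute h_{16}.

h_3 = -10; h_4 = -43; h_5 = -202; …; h_{13} = -43773658; h_{14} = -203361529; h_{15} = -944767090; h_{16} = -4389152947.

-4389152947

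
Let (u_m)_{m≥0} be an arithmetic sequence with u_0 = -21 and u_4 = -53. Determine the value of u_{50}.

Common difference d = (-53 - (-21)) / (4 - 0) = -8.
u_m = -21 + (m - 0)·(-8).
u_{50} = -21 + 50·(-8) = -421.

-421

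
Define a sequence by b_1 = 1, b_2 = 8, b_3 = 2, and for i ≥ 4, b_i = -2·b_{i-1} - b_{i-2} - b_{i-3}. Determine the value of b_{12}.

Compute successive terms:
b_4 = -13  b_5 = 16  b_6 = -21  b_7 = 39  b_8 = -73  b_9 = 128  b_{10} = -222  b_{11} = 389  b_{12} = -684.

-684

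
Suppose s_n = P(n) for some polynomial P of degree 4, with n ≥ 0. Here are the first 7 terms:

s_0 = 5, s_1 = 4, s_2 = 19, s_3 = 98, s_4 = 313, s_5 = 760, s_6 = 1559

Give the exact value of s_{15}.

1st diffs: -1, 15, 79, 215, 447, 799.
2nd diffs: 16, 64, 136, 232, 352.
3rd diffs: 48, 72, 96, 120.
4th diffs: 24, 24, 24 (constant).
Newton forward-difference form: s_n = 5 + (-1)·C(n,1) + 16·C(n,2) + 48·C(n,3) + 24·C(n,4).
At n = 15: n = 15, so s_{15} = 5 - 15 + 1680 + 21840 + 32760 = 56270.

56270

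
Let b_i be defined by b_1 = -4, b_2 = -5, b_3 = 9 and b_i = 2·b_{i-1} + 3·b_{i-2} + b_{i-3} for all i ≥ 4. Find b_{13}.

127606

Iterate the recurrence:
b_4 = -1; b_5 = 20; b_6 = 46; b_7 = 151; b_8 = 460; b_9 = 1419; b_{10} = 4369; b_{11} = 13455; b_{12} = 41436; b_{13} = 127606.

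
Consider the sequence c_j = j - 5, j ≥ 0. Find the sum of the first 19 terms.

76

Over j = 0..18: Σj = 171.
Total = (1)·171 + (-5)·19 = 76.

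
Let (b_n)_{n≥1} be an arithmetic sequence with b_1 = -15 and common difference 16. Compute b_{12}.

161

b_n = -15 + (n - 1)·16.
b_{12} = -15 + 11·16 = 161.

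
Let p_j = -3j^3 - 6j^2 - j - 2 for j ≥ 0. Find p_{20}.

-26422

p_{20} = -3·20^3 - 6·20^2 - 1·20 - 2 = -26422.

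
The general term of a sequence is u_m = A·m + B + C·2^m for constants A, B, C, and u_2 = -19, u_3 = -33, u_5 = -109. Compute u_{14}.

-49183

Write the equations: 2A + B + 4C = -19; 3A + B + 8C = -33; 5A + B + 32C = -109.
Subtracting the first from the second: A + 4C = -14.
Subtracting the second from the third: 2A + 24C = -76.
Solving: C = -3, A = -2, then B = -3.
Hence u_{14} = -2·14 + (-3) + (-3)·16384 = -49183.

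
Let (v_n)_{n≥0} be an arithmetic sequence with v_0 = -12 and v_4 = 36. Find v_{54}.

Common difference d = (36 - (-12)) / (4 - 0) = 12.
v_n = -12 + (n - 0)·12.
v_{54} = -12 + 54·12 = 636.

636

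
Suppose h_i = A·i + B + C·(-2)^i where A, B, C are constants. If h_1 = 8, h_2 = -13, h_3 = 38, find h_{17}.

524336

The three given values yield: A + B - 2C = 8; 2A + B + 4C = -13; 3A + B - 8C = 38.
Subtracting the first from the second: A + 6C = -21.
Subtracting the second from the third: A - 12C = 51.
Solving: C = -4, A = 3, then B = -3.
Hence h_{17} = 3·17 + (-3) + (-4)·(-131072) = 524336.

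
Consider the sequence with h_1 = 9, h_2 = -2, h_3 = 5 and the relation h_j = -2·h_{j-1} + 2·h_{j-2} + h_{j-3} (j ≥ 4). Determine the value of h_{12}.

Iterate the recurrence:
h_4 = -5;  h_5 = 18;  h_6 = -41;  h_7 = 113;  h_8 = -290;  h_9 = 765;  h_{10} = -1997;  h_{11} = 5234;  h_{12} = -13697.

-13697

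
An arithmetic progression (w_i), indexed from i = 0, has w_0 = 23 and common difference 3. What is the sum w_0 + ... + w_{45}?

w_i = 23 + (i - 0)·3.
w_{45} = 158; S = 46·(23 + 158)/2 = 4163.

4163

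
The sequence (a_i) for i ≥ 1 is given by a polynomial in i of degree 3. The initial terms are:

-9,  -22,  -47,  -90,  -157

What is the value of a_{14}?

1st diffs: -13, -25, -43, -67.
2nd diffs: -12, -18, -24.
3rd diffs: -6, -6 (constant).
Newton forward-difference form: a_i = -9 + (-13)·C(i-1,1) + (-12)·C(i-1,2) + (-6)·C(i-1,3).
At i = 14: i-1 = 13, so a_{14} = -9 - 169 - 936 - 1716 = -2830.

-2830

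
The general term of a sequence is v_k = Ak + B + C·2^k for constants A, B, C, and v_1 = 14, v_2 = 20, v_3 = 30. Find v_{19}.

1048622

The three given values yield: A + B + 2C = 14; 2A + B + 4C = 20; 3A + B + 8C = 30.
Subtracting the first from the second: A + 2C = 6.
Subtracting the second from the third: A + 4C = 10.
Solving: C = 2, A = 2, then B = 8.
So v_k = 2·k + 8 + 2·2^k; at k=19 this is 1048622.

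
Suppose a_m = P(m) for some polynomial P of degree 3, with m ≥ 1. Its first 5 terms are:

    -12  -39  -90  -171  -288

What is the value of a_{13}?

1st diffs: -27, -51, -81, -117.
2nd diffs: -24, -30, -36.
3rd diffs: -6, -6 (constant).
So a_m = -m^3 - 6m^2 - 2m - 3.
Evaluating at m = 13 gives a_{13} = -3240.

-3240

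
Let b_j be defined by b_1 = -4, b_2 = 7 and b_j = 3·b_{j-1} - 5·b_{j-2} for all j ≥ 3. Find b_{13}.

b_3 = 41  b_4 = 88  b_5 = 59  …  b_{10} = 8512  b_{11} = 27491  b_{12} = 39913  b_{13} = -17716.

-17716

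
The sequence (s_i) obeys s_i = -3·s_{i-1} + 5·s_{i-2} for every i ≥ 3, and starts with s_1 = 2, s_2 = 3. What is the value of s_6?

153

Step forward from the initial values:
s_3 = 1; s_4 = 12; s_5 = -31; s_6 = 153.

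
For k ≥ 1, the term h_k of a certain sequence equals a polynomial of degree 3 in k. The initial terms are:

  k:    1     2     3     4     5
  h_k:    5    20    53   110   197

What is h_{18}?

6788

1st diffs: 15, 33, 57, 87.
2nd diffs: 18, 24, 30.
3rd diffs: 6, 6 (constant).
Newton forward-difference form: h_k = 5 + 15·C(k-1,1) + 18·C(k-1,2) + 6·C(k-1,3).
At k = 18: k-1 = 17, so h_{18} = 5 + 255 + 2448 + 4080 = 6788.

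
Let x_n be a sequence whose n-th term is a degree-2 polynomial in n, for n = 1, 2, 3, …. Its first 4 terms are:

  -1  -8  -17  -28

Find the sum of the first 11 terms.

1st diffs: -7, -9, -11.
2nd diffs: -2, -2 (constant).
Newton forward-difference form: x_n = -1 + (-7)·C(n-1,1) + (-2)·C(n-1,2).
Continuing: …, -41, -56, -73, -92, …, x_{11} = -161.
Summing n = 1..11 (11 terms) gives -726.

-726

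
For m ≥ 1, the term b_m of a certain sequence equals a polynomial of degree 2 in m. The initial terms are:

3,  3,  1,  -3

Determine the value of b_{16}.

-207

1st diffs: 0, -2, -4.
2nd diffs: -2, -2 (constant).
Newton forward-difference form: b_m = 3 + (-2)·C(m-1,2).
At m = 16: m-1 = 15, so b_{16} = 3 - 210 = -207.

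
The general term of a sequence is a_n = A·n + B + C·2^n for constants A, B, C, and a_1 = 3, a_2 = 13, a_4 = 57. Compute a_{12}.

12329

The three given values yield: A + B + 2C = 3; 2A + B + 4C = 13; 4A + B + 16C = 57.
Subtracting the first from the second: A + 2C = 10.
Subtracting the second from the third: 2A + 12C = 44.
Solving: C = 3, A = 4, then B = -7.
Hence a_{12} = 4·12 + (-7) + 3·4096 = 12329.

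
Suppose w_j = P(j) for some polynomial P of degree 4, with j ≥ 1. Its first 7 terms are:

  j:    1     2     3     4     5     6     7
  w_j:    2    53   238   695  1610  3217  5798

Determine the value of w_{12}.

46543

1st diffs: 51, 185, 457, 915, 1607, 2581.
2nd diffs: 134, 272, 458, 692, 974.
3rd diffs: 138, 186, 234, 282.
4th diffs: 48, 48, 48 (constant).
So w_j = 2j^4 + 3j^3 - j^2 + 3j - 5.
Evaluating at j = 12 gives w_{12} = 46543.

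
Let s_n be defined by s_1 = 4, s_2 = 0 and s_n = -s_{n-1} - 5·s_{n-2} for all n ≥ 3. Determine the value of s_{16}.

-11180

s_3 = -20, s_4 = 20, s_5 = 80, …, s_{13} = -50620, s_{14} = -60480, s_{15} = 313580, s_{16} = -11180.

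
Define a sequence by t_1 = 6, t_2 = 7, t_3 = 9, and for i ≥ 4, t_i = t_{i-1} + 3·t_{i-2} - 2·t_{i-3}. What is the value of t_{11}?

2019

t_4 = 18  t_5 = 31  t_6 = 67  t_7 = 124  t_8 = 263  t_9 = 501  t_{10} = 1042  t_{11} = 2019.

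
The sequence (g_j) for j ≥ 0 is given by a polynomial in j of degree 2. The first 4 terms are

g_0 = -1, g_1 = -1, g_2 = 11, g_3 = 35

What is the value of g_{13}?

1st diffs: 0, 12, 24.
2nd diffs: 12, 12 (constant).
Newton forward-difference form: g_j = -1 + 12·C(j,2).
At j = 13: j = 13, so g_{13} = -1 + 936 = 935.

935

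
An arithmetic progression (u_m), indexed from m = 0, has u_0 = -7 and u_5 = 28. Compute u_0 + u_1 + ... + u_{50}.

Common difference d = (28 - (-7)) / (5 - 0) = 7.
u_m = -7 + (m - 0)·7.
u_{50} = 343; S = 51·(-7 + 343)/2 = 8568.

8568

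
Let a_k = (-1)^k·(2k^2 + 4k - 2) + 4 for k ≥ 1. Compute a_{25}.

(-1)^25 = -1; 2k^2 + 4k - 2 at k=25 is 1348; so a_{25} = -1344.

-1344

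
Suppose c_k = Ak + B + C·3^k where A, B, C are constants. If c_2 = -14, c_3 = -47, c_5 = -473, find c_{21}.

-20920706345

Write the equations: 2A + B + 9C = -14; 3A + B + 27C = -47; 5A + B + 243C = -473.
Subtracting the first from the second: A + 18C = -33.
Subtracting the second from the third: 2A + 216C = -426.
Solving: C = -2, A = 3, then B = -2.
So c_k = 3·k + (-2) + (-2)·3^k; at k=21 this is -20920706345.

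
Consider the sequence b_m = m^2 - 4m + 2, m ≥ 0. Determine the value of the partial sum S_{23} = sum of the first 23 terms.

2829

Over m = 0..22: Σm = 253, Σm² = 3795.
Total = (1)·3795 + (-4)·253 + (2)·23 = 2829.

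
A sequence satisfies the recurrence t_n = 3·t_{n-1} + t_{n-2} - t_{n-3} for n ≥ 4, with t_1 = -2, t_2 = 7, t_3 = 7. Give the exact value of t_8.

3020

Iterate the recurrence:
t_4 = 30  t_5 = 90  t_6 = 293  t_7 = 939  t_8 = 3020.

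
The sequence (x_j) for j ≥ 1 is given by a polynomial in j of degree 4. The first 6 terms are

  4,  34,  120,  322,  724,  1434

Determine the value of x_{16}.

1st diffs: 30, 86, 202, 402, 710.
2nd diffs: 56, 116, 200, 308.
3rd diffs: 60, 84, 108.
4th diffs: 24, 24 (constant).
Newton forward-difference form: x_j = 4 + 30·C(j-1,1) + 56·C(j-1,2) + 60·C(j-1,3) + 24·C(j-1,4).
At j = 16: j-1 = 15, so x_{16} = 4 + 450 + 5880 + 27300 + 32760 = 66394.

66394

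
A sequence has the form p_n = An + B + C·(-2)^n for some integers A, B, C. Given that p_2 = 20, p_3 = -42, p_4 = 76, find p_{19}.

Plug in n = 2, 3, 4: 2A + B + 4C = 20; 3A + B - 8C = -42; 4A + B + 16C = 76.
Subtracting the first from the second: A - 12C = -62.
Subtracting the second from the third: A + 24C = 118.
Solving: C = 5, A = -2, then B = 4.
So p_n = -2·n + 4 + 5·(-2)^n; at n=19 this is -2621474.

-2621474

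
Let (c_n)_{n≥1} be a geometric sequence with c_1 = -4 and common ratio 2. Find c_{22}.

-8388608

c_n = (-4)·2^(n-1).
c_{22} = (-4)·2^21 = -8388608.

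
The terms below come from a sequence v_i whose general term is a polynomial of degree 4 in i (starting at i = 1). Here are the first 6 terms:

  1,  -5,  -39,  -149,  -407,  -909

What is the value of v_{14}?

1st diffs: -6, -34, -110, -258, -502.
2nd diffs: -28, -76, -148, -244.
3rd diffs: -48, -72, -96.
4th diffs: -24, -24 (constant).
Newton forward-difference form: v_i = 1 + (-6)·C(i-1,1) + (-28)·C(i-1,2) + (-48)·C(i-1,3) + (-24)·C(i-1,4).
At i = 14: i-1 = 13, so v_{14} = 1 - 78 - 2184 - 13728 - 17160 = -33149.

-33149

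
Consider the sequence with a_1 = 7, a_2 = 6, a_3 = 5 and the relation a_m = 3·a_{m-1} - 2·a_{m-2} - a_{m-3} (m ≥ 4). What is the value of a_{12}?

-1436

Iterate the recurrence:
a_4 = -4, a_5 = -28, a_6 = -81, a_7 = -183, a_8 = -359, a_9 = -630, a_{10} = -989, a_{11} = -1348, a_{12} = -1436.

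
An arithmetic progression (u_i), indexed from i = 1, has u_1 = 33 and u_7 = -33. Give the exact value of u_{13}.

Common difference d = (-33 - 33) / (7 - 1) = -11.
u_i = 33 + (i - 1)·(-11).
u_{13} = 33 + 12·(-11) = -99.

-99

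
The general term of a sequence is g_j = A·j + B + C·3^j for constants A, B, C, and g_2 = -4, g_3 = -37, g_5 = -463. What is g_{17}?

-258280267

Write the equations: 2A + B + 9C = -4; 3A + B + 27C = -37; 5A + B + 243C = -463.
Subtracting the first from the second: A + 18C = -33.
Subtracting the second from the third: 2A + 216C = -426.
Solving: C = -2, A = 3, then B = 8.
Hence g_{17} = 3·17 + 8 + (-2)·129140163 = -258280267.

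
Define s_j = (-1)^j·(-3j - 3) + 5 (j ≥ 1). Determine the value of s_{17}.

59

(-1)^17 = -1; -3j - 3 at j=17 is -54; so s_{17} = 59.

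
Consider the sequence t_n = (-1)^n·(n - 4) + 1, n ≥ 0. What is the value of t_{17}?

(-1)^17 = -1; n - 4 at n=17 is 13; so t_{17} = -12.

-12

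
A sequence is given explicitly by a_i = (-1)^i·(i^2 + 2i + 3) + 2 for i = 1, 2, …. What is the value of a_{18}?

(-1)^18 = 1; i^2 + 2i + 3 at i=18 is 363; so a_{18} = 365.

365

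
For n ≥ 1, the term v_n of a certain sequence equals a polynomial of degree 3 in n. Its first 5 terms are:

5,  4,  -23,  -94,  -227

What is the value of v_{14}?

1st diffs: -1, -27, -71, -133.
2nd diffs: -26, -44, -62.
3rd diffs: -18, -18 (constant).
So v_n = -3n^3 + 5n^2 + 5n - 2.
Evaluating at n = 14 gives v_{14} = -7184.

-7184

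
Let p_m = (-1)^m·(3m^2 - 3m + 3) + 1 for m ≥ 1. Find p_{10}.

274

(-1)^10 = 1; 3m^2 - 3m + 3 at m=10 is 273; so p_{10} = 274.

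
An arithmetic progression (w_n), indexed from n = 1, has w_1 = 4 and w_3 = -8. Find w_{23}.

Common difference d = (-8 - 4) / (3 - 1) = -6.
w_n = 4 + (n - 1)·(-6).
w_{23} = 4 + 22·(-6) = -128.

-128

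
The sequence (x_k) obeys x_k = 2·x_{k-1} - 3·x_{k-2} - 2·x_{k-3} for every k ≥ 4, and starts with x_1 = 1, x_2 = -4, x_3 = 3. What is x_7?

Iterate the recurrence:
x_4 = 16; x_5 = 31; x_6 = 8; x_7 = -109.

-109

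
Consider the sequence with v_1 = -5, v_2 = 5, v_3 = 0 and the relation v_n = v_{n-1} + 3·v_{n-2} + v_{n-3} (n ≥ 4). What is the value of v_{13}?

Applying the relation repeatedly:
v_4 = 10, v_5 = 15, v_6 = 45, v_7 = 100, v_8 = 250, v_9 = 595, v_{10} = 1445, v_{11} = 3480, v_{12} = 8410, v_{13} = 20295.

20295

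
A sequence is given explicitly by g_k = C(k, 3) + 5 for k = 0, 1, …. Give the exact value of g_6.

25

C(6, 3) = 20, so g_6 = 25.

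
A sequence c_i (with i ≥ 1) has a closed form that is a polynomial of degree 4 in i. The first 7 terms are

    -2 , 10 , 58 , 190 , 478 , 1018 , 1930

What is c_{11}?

1st diffs: 12, 48, 132, 288, 540, 912.
2nd diffs: 36, 84, 156, 252, 372.
3rd diffs: 48, 72, 96, 120.
4th diffs: 24, 24, 24 (constant).
Newton forward-difference form: c_i = -2 + 12·C(i-1,1) + 36·C(i-1,2) + 48·C(i-1,3) + 24·C(i-1,4).
At i = 11: i-1 = 10, so c_{11} = -2 + 120 + 1620 + 5760 + 5040 = 12538.

12538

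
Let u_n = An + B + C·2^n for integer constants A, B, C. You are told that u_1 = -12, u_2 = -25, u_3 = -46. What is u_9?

Plug in n = 1, 2, 3: A + B + 2C = -12; 2A + B + 4C = -25; 3A + B + 8C = -46.
Subtracting the first from the second: A + 2C = -13.
Subtracting the second from the third: A + 4C = -21.
Solving: C = -4, A = -5, then B = 1.
So u_n = -5·n + 1 + (-4)·2^n; at n=9 this is -2092.

-2092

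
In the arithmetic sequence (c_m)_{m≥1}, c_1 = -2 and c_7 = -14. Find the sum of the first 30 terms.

Common difference d = (-14 - (-2)) / (7 - 1) = -2.
c_m = -2 + (m - 1)·(-2).
c_{30} = -60; S = 30·(-2 + (-60))/2 = -930.

-930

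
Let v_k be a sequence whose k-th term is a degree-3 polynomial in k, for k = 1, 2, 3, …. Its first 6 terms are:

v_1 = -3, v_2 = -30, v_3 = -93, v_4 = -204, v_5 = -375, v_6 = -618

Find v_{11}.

1st diffs: -27, -63, -111, -171, -243.
2nd diffs: -36, -48, -60, -72.
3rd diffs: -12, -12, -12 (constant).
Newton forward-difference form: v_k = -3 + (-27)·C(k-1,1) + (-36)·C(k-1,2) + (-12)·C(k-1,3).
At k = 11: k-1 = 10, so v_{11} = -3 - 270 - 1620 - 1440 = -3333.

-3333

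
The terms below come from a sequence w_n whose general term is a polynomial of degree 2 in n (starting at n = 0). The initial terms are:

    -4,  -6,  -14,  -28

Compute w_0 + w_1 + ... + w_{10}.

1st diffs: -2, -8, -14.
2nd diffs: -6, -6 (constant).
Newton forward-difference form: w_n = -4 + (-2)·C(n,1) + (-6)·C(n,2).
Continuing: …, -48, -74, -106, -144, …, w_{10} = -294.
Summing n = 0..10 (11 terms) gives -1144.

-1144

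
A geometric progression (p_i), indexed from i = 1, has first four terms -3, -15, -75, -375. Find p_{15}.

-18310546875

Common ratio r = 5.
p_i = (-3)·5^(i-1).
p_{15} = (-3)·5^14 = -18310546875.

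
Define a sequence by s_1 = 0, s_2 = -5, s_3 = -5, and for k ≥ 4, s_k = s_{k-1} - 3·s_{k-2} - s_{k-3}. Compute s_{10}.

s_4 = 10  s_5 = 30  s_6 = 5  s_7 = -95  s_8 = -140  s_9 = 140  s_{10} = 655.

655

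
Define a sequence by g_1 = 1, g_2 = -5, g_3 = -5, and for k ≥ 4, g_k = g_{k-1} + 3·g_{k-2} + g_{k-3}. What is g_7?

-237

g_4 = -19;  g_5 = -39;  g_6 = -101;  g_7 = -237.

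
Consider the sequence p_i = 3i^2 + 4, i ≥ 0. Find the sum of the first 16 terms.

3784

Over i = 0..15: Σi = 120, Σi² = 1240.
Total = (3)·1240 + (4)·16 = 3784.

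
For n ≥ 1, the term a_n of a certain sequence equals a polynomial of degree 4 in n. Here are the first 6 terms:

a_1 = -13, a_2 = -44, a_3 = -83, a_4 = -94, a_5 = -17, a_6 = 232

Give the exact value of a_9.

1st diffs: -31, -39, -11, 77, 249.
2nd diffs: -8, 28, 88, 172.
3rd diffs: 36, 60, 84.
4th diffs: 24, 24 (constant).
So a_n = n^4 - 4n^3 - 5n^2 - 3n - 2.
Evaluating at n = 9 gives a_9 = 3211.

3211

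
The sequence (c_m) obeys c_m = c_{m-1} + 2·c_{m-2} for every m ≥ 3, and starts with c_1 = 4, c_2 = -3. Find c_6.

7

c_3 = 5; c_4 = -1; c_5 = 9; c_6 = 7.
(Characteristic roots are 2 and -1.)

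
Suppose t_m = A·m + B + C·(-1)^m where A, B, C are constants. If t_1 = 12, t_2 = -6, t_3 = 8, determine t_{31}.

Plug in m = 1, 2, 3: A + B - C = 12; 2A + B + C = -6; 3A + B - C = 8.
Subtracting the first from the second: A + 2C = -18.
Subtracting the second from the third: A - 2C = 14.
Solving: C = -8, A = -2, then B = 6.
Hence t_{31} = -2·31 + 6 + (-8)·(-1) = -48.

-48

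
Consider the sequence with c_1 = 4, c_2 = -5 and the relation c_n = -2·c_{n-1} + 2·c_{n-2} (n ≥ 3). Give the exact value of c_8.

Step forward from the initial values:
c_3 = 18  c_4 = -46  c_5 = 128  c_6 = -348  c_7 = 952  c_8 = -2600.

-2600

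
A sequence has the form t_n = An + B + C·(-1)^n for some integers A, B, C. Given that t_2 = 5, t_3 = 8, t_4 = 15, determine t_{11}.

The three given values yield: 2A + B + C = 5; 3A + B - C = 8; 4A + B + C = 15.
Subtracting the first from the second: A - 2C = 3.
Subtracting the second from the third: A + 2C = 7.
Solving: C = 1, A = 5, then B = -6.
Therefore t_{11} = 55 + (-6) + 1·(-1) = 48.

48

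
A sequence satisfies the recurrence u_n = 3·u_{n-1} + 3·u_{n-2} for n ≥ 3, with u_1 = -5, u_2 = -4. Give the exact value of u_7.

u_3 = -27  u_4 = -93  u_5 = -360  u_6 = -1359  u_7 = -5157.

-5157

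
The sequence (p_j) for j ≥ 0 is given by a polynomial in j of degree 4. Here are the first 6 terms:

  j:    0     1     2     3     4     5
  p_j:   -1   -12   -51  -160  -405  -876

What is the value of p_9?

-7660

1st diffs: -11, -39, -109, -245, -471.
2nd diffs: -28, -70, -136, -226.
3rd diffs: -42, -66, -90.
4th diffs: -24, -24 (constant).
So p_j = -j^4 - j^3 - 4j^2 - 5j - 1.
Evaluating at j = 9 gives p_9 = -7660.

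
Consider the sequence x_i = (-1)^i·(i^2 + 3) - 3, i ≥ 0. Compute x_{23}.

-535

(-1)^23 = -1; i^2 + 3 at i=23 is 532; so x_{23} = -535.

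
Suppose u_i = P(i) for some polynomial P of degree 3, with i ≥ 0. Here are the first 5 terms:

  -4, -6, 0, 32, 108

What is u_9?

1778

1st diffs: -2, 6, 32, 76.
2nd diffs: 8, 26, 44.
3rd diffs: 18, 18 (constant).
Newton forward-difference form: u_i = -4 + (-2)·C(i,1) + 8·C(i,2) + 18·C(i,3).
At i = 9: i = 9, so u_9 = -4 - 18 + 288 + 1512 = 1778.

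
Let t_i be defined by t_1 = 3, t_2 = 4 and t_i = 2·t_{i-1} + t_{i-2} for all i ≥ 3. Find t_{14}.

Compute successive terms:
t_3 = 11;  t_4 = 26;  t_5 = 63;  …;  t_{11} = 12467;  t_{12} = 30098;  t_{13} = 72663;  t_{14} = 175424.

175424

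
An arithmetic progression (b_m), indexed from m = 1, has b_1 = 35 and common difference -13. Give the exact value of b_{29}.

-329

b_m = 35 + (m - 1)·(-13).
b_{29} = 35 + 28·(-13) = -329.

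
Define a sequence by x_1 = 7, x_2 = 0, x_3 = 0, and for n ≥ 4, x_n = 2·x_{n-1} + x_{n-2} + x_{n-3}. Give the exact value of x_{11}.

Compute successive terms:
x_4 = 7  x_5 = 14  x_6 = 35  x_7 = 91  x_8 = 231  x_9 = 588  x_{10} = 1498  x_{11} = 3815.

3815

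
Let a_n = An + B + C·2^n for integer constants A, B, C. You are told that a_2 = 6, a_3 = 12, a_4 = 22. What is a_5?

The three given values yield: 2A + B + 4C = 6; 3A + B + 8C = 12; 4A + B + 16C = 22.
Subtracting the first from the second: A + 4C = 6.
Subtracting the second from the third: A + 8C = 10.
Solving: C = 1, A = 2, then B = -2.
So a_n = 2·n + (-2) + 1·2^n; at n=5 this is 40.

40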